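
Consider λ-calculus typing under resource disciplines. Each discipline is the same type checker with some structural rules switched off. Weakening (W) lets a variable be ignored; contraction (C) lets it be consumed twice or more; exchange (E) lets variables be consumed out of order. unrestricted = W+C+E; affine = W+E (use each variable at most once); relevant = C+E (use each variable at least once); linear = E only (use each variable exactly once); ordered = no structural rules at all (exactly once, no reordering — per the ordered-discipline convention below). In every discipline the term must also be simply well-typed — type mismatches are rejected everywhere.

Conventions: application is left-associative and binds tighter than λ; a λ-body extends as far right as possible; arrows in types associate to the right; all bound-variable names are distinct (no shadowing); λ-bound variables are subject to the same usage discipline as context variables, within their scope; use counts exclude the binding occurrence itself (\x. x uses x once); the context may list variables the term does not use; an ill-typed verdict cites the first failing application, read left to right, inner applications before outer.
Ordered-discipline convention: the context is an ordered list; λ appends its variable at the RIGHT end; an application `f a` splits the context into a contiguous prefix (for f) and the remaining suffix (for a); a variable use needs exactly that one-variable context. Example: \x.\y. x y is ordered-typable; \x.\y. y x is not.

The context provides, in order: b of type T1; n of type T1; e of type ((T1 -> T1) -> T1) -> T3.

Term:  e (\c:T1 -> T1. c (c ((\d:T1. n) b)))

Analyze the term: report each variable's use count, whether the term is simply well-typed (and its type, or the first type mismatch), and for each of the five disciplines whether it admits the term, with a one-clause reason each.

counts: b=1; n=1; e=1; c (bound)=2; d (bound)=0
uses in reading order: e, c, c, n, b
typing: the term checks, with type T3
ordered: ✗, repeated use of c ×2; needs weakening: d unused
linear: ✗, repeated use of c ×2; needs weakening: d unused
affine: ✗, repeated use of c ×2
relevant: ✗, needs weakening: d unused
unrestricted: ✓, type-checks (T3) and nothing is barred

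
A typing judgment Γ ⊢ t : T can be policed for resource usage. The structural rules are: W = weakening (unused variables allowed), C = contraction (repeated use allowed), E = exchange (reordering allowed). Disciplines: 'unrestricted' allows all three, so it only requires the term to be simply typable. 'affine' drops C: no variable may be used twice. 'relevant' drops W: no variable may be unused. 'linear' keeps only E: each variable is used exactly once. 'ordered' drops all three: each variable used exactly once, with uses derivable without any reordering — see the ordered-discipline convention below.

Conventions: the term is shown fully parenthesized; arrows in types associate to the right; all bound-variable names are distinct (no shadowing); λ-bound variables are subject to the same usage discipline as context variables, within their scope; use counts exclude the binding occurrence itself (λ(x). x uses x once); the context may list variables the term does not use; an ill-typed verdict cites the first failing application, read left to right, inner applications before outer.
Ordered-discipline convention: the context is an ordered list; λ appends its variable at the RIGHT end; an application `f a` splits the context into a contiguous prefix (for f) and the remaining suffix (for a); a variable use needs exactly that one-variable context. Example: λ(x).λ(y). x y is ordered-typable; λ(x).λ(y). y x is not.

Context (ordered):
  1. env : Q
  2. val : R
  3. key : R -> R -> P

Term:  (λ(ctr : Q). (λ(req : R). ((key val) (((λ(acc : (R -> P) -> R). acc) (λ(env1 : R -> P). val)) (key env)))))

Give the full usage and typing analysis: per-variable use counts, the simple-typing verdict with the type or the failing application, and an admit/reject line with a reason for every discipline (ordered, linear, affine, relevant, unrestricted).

counts: env ×1; val ×2; key ×2; ctr [bound] ×0; req [bound] ×0; acc [bound] ×1; env1 [bound] ×0
uses in reading order: key, val, acc, val, key, env
typing: ill-typed: a function awaiting R gets Q
ordered: ✗, the type mismatch rejects it
linear: ✗, not simply typable
affine: ✗, fails simple typing
relevant: ✗, a type mismatch blocks all five
unrestricted: ✗, the type mismatch rejects it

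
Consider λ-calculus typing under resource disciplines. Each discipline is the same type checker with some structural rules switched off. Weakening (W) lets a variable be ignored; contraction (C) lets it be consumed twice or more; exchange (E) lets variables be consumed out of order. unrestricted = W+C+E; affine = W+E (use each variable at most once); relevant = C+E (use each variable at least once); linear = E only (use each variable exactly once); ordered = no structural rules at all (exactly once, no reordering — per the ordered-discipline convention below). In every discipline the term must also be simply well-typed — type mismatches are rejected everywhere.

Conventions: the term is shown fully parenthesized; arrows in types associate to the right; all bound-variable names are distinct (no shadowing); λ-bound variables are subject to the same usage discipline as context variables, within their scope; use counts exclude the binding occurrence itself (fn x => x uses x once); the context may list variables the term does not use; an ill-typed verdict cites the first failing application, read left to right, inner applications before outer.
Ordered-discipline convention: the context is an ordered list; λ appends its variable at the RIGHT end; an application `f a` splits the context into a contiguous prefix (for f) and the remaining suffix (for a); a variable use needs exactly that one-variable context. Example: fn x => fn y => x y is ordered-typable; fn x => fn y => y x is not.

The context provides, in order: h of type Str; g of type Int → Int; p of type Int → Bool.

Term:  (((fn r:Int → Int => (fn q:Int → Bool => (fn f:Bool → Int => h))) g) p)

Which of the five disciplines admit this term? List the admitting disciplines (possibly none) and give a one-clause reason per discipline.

admitted by: affine, unrestricted
variable uses: h: 1×; g: 1×; p: 1×; r (bound): 0×; q (bound): 0×; f (bound): 0×
uses in reading order: h, g, p
typing: well-typed at (Bool → Int) → Str
ordered: ✗, unused: r, q, f — weakening required
linear: ✗, unused: r, q, f — weakening required
affine: ✓, none of h, g, p, r, q, f used more than once
relevant: ✗, unused: r, q, f — weakening required
unrestricted: ✓, type-checks ((Bool → Int) → Str) and nothing is barred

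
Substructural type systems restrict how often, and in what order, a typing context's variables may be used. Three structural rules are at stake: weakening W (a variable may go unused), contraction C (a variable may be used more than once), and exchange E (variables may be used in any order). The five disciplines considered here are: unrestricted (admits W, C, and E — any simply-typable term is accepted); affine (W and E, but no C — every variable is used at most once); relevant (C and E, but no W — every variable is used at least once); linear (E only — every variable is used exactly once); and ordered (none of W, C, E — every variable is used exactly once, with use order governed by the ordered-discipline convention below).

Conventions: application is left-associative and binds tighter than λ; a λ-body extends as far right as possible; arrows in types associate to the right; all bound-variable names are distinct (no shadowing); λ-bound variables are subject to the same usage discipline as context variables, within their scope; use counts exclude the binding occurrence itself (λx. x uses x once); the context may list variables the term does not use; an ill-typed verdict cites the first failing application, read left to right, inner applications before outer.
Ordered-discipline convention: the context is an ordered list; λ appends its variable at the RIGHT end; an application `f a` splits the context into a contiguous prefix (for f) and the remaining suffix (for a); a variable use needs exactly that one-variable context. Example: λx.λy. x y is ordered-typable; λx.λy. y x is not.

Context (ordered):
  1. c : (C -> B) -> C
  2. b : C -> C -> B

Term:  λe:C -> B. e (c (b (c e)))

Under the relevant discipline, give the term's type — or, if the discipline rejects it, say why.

term : (C -> B) -> B
use counts: c=2, b=1, e (bound)=2
order of uses: e, c, b, c, e
typing: well-typed at (C -> B) -> B
summary: ordered ✗, linear ✗, affine ✗, relevant ✓, unrestricted ✓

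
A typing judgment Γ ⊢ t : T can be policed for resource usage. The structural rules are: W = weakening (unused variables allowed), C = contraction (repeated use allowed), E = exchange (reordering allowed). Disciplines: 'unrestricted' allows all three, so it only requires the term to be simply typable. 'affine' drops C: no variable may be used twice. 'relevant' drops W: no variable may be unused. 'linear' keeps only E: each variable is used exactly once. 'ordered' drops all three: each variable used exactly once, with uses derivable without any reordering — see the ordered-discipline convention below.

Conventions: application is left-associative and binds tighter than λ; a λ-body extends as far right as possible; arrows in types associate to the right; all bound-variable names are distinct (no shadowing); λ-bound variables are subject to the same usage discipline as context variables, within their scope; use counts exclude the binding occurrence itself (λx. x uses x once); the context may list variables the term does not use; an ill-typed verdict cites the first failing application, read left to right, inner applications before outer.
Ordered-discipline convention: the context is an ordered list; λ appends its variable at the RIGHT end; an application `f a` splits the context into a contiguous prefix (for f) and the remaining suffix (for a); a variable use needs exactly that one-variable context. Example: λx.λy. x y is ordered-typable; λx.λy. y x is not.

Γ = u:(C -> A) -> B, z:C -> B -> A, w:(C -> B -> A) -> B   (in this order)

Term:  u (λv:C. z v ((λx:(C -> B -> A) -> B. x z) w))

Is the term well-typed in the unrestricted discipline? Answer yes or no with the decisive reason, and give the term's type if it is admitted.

yes — typability at B is all that's needed; term : B
use counts: u: 1; z: 2; w: 1; v (λ-bound): 1; x (λ-bound): 1
use order (left to right): u, z, v, x, z, w
typing: the term checks, with type B
per-discipline verdicts: ordered ✗ | linear ✗ | affine ✗ | relevant ✓ | unrestricted ✓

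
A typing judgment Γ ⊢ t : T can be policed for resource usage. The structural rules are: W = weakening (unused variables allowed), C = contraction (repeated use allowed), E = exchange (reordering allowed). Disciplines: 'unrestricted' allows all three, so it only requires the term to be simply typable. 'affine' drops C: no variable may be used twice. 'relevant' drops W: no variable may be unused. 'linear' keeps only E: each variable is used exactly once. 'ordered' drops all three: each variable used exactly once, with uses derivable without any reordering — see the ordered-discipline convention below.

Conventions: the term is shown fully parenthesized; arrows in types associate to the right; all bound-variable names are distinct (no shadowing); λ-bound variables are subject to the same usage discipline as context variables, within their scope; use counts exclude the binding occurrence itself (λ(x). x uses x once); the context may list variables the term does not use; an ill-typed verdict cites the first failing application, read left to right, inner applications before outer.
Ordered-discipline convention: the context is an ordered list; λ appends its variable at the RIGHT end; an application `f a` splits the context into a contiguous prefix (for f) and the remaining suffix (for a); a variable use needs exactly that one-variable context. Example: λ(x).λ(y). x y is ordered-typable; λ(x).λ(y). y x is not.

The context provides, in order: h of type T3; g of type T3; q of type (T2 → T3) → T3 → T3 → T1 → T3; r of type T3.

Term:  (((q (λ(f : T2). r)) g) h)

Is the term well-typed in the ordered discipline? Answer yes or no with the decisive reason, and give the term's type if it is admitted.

no — f left unused
counts: h=1, g=1, q=1, r=1, f (λ-bound)=0
use order (left to right): q, r, g, h
typing: well-typed at T1 → T3
across the five disciplines: ordered ✗; linear ✗; affine ✓; relevant ✗; unrestricted ✓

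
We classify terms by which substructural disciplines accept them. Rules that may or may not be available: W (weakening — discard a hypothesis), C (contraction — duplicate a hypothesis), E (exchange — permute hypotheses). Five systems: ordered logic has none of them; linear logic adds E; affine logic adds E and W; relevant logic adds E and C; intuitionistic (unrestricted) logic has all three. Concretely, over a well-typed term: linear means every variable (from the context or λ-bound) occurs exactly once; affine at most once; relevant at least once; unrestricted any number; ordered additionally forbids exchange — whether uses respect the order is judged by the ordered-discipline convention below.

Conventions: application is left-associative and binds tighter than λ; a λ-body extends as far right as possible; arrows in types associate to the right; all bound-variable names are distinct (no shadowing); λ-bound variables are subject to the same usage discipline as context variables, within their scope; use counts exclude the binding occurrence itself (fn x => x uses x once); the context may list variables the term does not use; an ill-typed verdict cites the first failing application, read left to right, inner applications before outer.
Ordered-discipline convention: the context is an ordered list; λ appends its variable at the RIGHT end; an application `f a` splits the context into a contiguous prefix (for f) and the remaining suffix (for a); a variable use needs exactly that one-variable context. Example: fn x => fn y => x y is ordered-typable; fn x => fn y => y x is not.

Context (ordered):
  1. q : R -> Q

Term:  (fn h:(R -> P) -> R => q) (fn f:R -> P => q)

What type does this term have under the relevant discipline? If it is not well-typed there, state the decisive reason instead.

not well-typed under relevant — not simply typable
counts: q=2, h (λ-bound)=0, f (λ-bound)=0
use order (left to right): q, q
typing: ill-typed: an application expects (R -> P) -> R but receives (R -> P) -> R -> Q
summary: ordered ✗ · linear ✗ · affine ✗ · relevant ✗ · unrestricted ✗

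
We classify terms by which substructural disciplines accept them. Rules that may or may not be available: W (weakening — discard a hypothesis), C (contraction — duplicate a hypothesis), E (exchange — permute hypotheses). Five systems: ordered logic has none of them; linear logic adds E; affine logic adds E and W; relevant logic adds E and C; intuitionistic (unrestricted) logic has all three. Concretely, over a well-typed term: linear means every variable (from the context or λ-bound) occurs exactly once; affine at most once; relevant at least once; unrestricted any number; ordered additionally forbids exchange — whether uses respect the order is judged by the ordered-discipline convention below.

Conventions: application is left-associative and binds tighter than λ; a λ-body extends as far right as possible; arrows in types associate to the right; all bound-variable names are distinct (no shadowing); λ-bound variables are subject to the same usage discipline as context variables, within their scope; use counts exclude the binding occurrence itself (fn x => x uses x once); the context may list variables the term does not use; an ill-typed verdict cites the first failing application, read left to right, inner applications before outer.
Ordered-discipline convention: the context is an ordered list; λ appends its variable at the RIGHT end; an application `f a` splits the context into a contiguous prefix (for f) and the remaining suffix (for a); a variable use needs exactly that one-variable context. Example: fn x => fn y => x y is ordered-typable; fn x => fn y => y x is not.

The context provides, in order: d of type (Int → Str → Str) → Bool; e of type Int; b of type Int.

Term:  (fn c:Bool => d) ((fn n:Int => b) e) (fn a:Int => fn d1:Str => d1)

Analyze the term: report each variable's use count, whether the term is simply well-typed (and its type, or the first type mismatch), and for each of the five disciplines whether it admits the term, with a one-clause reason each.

use counts: d ×1, e ×1, b ×1, c (bound) ×0, n (bound) ×0, a (bound) ×0, d1 (bound) ×1
order of uses: d, b, e, d1
typing: ill-typed: argument of type Int where Bool is required
ordered ✗ (a type mismatch blocks all five)
linear ✗ (the type mismatch rejects it)
affine ✗ (not simply typable)
relevant ✗ (fails simple typing)
unrestricted ✗ (a type mismatch blocks all five)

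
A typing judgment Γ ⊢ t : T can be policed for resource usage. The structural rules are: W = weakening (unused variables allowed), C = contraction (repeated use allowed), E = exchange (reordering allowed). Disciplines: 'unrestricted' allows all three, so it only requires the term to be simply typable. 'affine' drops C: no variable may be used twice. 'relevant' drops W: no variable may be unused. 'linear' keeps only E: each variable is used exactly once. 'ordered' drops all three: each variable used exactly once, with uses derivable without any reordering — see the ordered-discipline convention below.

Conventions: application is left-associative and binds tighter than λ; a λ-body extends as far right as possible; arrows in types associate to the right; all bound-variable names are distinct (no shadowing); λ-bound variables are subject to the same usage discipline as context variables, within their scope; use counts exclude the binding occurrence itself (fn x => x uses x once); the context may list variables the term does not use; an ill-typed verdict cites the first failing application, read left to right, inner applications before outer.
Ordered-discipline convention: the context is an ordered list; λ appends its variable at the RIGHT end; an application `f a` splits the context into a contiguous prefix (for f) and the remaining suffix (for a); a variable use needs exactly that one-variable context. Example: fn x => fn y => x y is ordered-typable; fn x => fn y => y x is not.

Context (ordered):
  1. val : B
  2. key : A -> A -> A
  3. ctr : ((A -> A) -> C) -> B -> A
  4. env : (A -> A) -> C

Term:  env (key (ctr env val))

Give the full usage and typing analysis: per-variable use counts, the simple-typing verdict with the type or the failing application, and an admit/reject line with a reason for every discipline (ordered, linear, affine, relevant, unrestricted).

use counts: val ×1; key ×1; ctr ×1; env ×2
uses in reading order: env, key, ctr, env, val
typing: well-typed — term : C
ordered: ✗, repeated use of env ×2
linear: ✗, repeated use of env ×2
affine: ✗, repeated use of env ×2
relevant: ✓, at least one use each (val, key, ctr, env)
unrestricted: ✓, simply typable at C; W, C, E all held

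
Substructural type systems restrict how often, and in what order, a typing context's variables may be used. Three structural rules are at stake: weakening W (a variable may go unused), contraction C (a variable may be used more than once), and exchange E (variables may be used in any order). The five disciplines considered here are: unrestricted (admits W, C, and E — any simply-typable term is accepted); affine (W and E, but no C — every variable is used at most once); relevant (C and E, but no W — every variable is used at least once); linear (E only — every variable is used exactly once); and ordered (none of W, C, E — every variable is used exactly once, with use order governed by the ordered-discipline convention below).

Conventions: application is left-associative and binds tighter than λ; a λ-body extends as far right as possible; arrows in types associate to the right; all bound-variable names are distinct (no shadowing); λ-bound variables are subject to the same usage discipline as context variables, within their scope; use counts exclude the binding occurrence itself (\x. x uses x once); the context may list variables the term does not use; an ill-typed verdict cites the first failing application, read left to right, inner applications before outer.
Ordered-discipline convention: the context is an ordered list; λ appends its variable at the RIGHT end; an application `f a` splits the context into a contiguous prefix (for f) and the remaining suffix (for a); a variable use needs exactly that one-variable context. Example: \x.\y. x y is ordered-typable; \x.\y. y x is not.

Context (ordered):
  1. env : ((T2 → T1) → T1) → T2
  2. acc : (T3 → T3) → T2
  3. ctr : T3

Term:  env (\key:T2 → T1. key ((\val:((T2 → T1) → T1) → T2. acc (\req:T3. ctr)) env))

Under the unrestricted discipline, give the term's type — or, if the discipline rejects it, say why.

term : T2
counts: env=2; acc=1; ctr=1; key (bound)=1; val (bound)=0; req (bound)=0
use order (left to right): env, key, acc, ctr, env
typing: the term checks, with type T2
all disciplines: ordered ✗ · linear ✗ · affine ✗ · relevant ✗ · unrestricted ✓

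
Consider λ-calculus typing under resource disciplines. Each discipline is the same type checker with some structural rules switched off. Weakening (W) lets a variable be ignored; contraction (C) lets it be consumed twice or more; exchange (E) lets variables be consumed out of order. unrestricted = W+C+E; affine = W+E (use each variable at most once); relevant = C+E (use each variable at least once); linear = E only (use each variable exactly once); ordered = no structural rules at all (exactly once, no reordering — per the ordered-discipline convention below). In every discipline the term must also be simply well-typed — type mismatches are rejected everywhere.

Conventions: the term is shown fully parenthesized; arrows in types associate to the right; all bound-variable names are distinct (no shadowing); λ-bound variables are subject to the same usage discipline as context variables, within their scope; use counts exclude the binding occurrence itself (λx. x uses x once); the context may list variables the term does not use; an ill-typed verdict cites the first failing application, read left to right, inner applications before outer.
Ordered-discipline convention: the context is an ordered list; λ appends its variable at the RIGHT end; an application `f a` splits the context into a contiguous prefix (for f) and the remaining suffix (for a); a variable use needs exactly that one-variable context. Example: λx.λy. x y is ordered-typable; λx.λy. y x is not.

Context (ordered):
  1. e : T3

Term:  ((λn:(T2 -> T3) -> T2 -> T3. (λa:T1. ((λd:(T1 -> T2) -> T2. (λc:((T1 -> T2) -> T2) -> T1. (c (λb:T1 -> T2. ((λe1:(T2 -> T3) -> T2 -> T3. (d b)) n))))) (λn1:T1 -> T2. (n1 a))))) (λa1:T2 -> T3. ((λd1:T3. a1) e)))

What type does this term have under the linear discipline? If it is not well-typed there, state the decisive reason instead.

not well-typed under linear — e1, d1 left unused
counts: e ×1, n (λ-bound) ×1, a (λ-bound) ×1, d (λ-bound) ×1, c (λ-bound) ×1, b (λ-bound) ×1, e1 (λ-bound) ×0, n1 (λ-bound) ×1, a1 (λ-bound) ×1, d1 (λ-bound) ×0
left-to-right use order: c, d, b, n, n1, a, a1, e
typing: ✓ — T1 -> (((T1 -> T2) -> T2) -> T1) -> T1
all disciplines: ordered ✗, linear ✗, affine ✓, relevant ✗, unrestricted ✓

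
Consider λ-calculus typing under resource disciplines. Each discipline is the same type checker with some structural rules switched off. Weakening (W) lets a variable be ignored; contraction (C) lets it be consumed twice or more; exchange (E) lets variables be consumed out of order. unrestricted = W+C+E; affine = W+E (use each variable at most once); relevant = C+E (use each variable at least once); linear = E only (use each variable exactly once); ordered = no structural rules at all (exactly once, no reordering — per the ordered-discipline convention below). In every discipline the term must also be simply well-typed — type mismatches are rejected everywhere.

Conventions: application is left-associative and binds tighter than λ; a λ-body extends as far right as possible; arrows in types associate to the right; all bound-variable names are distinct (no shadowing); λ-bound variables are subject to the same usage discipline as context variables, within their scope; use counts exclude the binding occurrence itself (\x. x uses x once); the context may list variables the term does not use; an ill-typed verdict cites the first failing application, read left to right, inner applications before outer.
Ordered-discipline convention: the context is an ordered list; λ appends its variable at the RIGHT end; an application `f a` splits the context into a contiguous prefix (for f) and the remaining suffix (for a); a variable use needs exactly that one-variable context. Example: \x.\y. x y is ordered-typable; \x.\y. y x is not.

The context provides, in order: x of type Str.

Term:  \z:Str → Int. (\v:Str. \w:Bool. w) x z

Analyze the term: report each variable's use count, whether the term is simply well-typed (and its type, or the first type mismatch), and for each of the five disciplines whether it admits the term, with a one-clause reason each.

counts: x: 1, z (bound): 1, v (bound): 0, w (bound): 1
left-to-right use order: w, x, z
typing: ill-typed: argument of type Str → Int where Bool is required
ordered: ✗ — fails simple typing
linear: ✗ — a type mismatch blocks all five
affine: ✗ — the type mismatch rejects it
relevant: ✗ — not simply typable
unrestricted: ✗ — fails simple typing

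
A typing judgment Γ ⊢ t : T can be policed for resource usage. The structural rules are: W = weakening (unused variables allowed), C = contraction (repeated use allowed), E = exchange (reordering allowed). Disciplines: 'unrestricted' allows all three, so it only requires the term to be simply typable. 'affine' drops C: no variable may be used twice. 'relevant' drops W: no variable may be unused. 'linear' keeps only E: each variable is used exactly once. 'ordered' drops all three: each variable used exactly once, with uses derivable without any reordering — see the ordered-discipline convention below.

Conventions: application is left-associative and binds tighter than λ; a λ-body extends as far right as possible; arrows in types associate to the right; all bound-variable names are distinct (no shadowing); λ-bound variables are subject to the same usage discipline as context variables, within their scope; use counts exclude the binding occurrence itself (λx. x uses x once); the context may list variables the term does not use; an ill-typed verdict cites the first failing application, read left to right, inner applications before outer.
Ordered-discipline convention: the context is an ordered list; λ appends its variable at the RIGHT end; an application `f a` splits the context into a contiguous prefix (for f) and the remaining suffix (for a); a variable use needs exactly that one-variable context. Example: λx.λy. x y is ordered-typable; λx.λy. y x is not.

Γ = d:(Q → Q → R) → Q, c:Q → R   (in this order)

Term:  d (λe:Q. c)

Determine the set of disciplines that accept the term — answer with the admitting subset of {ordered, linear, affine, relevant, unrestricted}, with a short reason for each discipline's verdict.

accepted by: affine, unrestricted
counts: d: 1; c: 1; e [bound]: 0
left-to-right use order: d, c
typing: well-typed — term : Q
ordered ✗ (unused: e — weakening required)
linear ✗ (unused: e — weakening required)
affine ✓ (d, c, e: no repeats, contraction unneeded)
relevant ✗ (unused: e — weakening required)
unrestricted ✓ (simply typable at Q; W, C, E all held)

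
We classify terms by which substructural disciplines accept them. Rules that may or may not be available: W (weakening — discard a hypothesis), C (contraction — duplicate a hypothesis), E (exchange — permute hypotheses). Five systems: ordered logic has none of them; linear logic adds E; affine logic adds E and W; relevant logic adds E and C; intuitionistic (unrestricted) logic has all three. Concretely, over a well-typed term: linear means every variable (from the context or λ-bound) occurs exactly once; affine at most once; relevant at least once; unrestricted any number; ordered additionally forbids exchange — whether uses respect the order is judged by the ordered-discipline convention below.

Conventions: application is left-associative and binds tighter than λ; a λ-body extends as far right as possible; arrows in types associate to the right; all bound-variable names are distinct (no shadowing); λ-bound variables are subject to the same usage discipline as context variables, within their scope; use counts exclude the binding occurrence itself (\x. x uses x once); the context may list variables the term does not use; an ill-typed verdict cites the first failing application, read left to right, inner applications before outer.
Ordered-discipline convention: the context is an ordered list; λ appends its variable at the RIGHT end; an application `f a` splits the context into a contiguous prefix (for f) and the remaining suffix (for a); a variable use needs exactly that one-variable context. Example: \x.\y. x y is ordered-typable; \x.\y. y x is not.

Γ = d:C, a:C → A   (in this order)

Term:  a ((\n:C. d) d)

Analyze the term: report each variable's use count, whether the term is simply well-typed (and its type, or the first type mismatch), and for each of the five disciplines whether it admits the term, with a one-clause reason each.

usage: d: 2×, a: 1×, n (bound): 0×
uses in reading order: a, d, d
typing: the term checks, with type A
ordered: ✗, uses contraction: d ×2; needs weakening: n unused
linear: ✗, uses contraction: d ×2; needs weakening: n unused
affine: ✗, uses contraction: d ×2
relevant: ✗, needs weakening: n unused
unrestricted: ✓, typability at A is all that's needed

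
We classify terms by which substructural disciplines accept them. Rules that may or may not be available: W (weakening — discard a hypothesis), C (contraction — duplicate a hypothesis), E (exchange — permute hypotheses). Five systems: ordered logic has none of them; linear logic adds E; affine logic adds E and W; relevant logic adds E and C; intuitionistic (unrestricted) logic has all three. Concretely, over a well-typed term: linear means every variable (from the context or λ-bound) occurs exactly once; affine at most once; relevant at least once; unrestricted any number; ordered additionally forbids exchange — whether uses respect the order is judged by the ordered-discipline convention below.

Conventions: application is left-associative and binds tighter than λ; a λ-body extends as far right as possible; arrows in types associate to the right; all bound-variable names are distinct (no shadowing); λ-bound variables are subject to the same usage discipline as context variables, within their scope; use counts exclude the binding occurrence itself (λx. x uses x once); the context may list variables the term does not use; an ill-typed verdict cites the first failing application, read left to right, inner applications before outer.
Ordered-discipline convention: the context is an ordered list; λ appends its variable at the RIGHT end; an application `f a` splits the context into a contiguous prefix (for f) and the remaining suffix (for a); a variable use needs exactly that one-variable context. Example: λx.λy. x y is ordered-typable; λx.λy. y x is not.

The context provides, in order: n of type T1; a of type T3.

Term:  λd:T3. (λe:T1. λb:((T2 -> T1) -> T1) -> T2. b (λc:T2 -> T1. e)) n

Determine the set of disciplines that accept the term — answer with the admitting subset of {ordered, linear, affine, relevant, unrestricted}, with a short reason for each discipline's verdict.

admitting disciplines: affine, unrestricted
usage: n: 1; a: 0; d (bound): 0; e (bound): 1; b (bound): 1; c (bound): 0
uses in reading order: b, e, n
typing: the term checks, with type T3 -> (((T2 -> T1) -> T1) -> T2) -> T2
ordered ✗ (a, d, c never used (weakening))
linear ✗ (a, d, c never used (weakening))
affine ✓ (no duplicate uses among n, a, d, e, b, c)
relevant ✗ (a, d, c never used (weakening))
unrestricted ✓ (well-typed at T3 -> (((T2 -> T1) -> T1) -> T2) -> T2; no restrictions here)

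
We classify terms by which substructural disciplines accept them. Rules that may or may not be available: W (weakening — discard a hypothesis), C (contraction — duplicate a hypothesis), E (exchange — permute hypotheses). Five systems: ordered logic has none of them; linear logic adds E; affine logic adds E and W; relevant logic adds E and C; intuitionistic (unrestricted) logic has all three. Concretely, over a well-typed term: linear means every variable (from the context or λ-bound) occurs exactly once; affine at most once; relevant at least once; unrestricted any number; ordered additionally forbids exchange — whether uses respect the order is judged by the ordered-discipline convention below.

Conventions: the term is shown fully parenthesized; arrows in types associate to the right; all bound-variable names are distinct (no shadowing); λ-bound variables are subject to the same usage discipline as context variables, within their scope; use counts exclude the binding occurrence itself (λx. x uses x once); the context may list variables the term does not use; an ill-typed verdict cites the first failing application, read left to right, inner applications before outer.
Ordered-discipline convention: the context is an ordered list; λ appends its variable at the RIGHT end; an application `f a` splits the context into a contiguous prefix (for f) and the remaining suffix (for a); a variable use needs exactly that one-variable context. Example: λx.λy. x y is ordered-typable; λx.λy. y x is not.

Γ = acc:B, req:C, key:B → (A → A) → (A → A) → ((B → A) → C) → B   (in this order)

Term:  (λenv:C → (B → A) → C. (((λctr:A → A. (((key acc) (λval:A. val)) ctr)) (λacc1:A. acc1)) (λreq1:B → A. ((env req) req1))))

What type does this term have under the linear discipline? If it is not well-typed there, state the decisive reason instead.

term : (C → (B → A) → C) → B
usage: acc: 1, req: 1, key: 1, env (bound): 1, ctr (bound): 1, val (bound): 1, acc1 (bound): 1, req1 (bound): 1
use order (left to right): key, acc, val, ctr, acc1, env, req, req1
typing: ✓ — (C → (B → A) → C) → B
summary: ordered ✗ · linear ✓ · affine ✓ · relevant ✓ · unrestricted ✓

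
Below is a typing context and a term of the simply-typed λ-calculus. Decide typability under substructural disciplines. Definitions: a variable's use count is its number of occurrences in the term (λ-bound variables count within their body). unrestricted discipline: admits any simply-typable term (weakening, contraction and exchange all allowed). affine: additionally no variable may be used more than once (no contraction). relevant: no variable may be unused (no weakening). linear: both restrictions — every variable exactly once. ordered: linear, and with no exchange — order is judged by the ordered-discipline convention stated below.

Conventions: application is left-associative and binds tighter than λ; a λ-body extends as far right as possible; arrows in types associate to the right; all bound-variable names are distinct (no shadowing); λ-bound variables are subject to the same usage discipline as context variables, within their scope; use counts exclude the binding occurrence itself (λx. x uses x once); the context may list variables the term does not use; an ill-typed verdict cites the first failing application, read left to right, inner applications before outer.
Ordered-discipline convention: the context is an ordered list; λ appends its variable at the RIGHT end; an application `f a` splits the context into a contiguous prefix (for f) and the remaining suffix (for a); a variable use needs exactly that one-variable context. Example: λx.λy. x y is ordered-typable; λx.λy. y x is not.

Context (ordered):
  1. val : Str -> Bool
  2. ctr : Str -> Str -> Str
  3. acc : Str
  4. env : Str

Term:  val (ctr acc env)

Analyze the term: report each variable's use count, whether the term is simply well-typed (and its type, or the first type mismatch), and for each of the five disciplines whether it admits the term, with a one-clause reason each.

counts: val: 1×, ctr: 1×, acc: 1×, env: 1×
order of uses: val, ctr, acc, env
typing: well-typed — term : Bool
ordered: ✓ — one use each (val, ctr, acc, env); ordered split holds
linear: ✓ — exactly-once usage across val, ctr, acc, env
affine: ✓ — val, ctr, acc, env: no repeats, contraction unneeded
relevant: ✓ — every one of val, ctr, acc, env appears
unrestricted: ✓ — typability at Bool is all that's needed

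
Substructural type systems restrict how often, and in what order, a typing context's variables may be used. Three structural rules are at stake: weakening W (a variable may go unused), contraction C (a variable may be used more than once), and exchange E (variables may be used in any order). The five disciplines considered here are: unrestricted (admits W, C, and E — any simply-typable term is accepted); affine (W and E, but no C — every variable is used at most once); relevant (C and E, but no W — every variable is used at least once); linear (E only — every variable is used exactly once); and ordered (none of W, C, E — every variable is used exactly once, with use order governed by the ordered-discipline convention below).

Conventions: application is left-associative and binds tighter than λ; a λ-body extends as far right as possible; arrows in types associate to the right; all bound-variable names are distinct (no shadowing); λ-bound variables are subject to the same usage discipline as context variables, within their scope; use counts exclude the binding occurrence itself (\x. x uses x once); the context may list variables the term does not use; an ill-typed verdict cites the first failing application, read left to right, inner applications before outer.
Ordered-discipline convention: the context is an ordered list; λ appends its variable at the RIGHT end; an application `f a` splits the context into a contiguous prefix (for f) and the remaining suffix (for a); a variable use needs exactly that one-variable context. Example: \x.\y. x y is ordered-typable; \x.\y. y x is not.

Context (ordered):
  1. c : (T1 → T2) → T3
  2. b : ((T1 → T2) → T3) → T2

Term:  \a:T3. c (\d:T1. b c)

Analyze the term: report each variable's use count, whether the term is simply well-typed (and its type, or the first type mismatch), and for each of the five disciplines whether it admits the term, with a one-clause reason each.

use counts: c: 2; b: 1; a [bound]: 0; d [bound]: 0
uses in reading order: c, b, c
typing: ✓ — T3 → T3
ordered: ✗ — uses contraction: c ×2; a, d never used (weakening)
linear: ✗ — uses contraction: c ×2; a, d never used (weakening)
affine: ✗ — uses contraction: c ×2
relevant: ✗ — a, d never used (weakening)
unrestricted: ✓ — typability at T3 → T3 is all that's needed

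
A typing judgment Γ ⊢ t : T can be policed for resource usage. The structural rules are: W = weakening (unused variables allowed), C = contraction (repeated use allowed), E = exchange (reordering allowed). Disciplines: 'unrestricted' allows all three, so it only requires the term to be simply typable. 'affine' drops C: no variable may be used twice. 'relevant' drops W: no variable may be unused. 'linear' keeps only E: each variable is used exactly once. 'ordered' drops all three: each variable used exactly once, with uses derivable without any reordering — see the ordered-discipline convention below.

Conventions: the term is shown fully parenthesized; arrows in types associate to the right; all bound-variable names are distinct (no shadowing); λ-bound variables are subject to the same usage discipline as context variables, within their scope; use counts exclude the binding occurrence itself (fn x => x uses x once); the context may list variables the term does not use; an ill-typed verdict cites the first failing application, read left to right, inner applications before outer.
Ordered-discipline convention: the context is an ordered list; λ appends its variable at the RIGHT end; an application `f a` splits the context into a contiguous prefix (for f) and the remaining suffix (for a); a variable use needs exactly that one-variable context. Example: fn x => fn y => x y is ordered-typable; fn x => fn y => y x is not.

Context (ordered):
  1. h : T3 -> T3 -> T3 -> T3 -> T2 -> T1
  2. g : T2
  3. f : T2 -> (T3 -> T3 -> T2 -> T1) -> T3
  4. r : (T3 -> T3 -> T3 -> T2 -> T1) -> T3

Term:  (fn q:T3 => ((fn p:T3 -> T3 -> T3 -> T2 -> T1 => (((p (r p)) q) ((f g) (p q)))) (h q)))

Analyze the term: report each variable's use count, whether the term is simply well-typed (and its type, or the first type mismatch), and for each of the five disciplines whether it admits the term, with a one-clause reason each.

usage: h=1; g=1; f=1; r=1; q [bound]=3; p [bound]=3
left-to-right use order: p, r, p, q, f, g, p, q, h, q
typing: well-typed at T3 -> T2 -> T1
ordered: ✗ — q ×3, p ×3 used more than once (contraction)
linear: ✗ — q ×3, p ×3 used more than once (contraction)
affine: ✗ — q ×3, p ×3 used more than once (contraction)
relevant: ✓ — at least one use each (h, g, f, r, q, p)
unrestricted: ✓ — simply typable at T3 -> T2 -> T1; W, C, E all held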